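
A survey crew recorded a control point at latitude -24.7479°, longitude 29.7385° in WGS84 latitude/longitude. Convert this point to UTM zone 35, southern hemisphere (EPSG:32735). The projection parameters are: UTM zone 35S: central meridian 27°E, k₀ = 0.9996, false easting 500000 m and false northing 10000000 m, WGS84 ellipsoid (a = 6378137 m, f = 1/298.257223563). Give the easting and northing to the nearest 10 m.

E 776970 m, N 7260190 m

Zone 35 central meridian λ₀ = 6×35 − 183 = 27°; Δλ = +2.7385°.
Transverse Mercator on WGS84 with k₀ = 0.9996 gives E = 776971.399 m, N = 7260194.134 m.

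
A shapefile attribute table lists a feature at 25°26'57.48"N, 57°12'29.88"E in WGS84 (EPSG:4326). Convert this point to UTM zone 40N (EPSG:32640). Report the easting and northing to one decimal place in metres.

Zone 40 central meridian λ₀ = 6×40 − 183 = 57°; Δλ = +0.2083°.
Transverse Mercator on WGS84 with k₀ = 0.9996 gives E = 520942.439 m, N = 2814715.964 m.

E 520942.4 m, N 2814716.0 m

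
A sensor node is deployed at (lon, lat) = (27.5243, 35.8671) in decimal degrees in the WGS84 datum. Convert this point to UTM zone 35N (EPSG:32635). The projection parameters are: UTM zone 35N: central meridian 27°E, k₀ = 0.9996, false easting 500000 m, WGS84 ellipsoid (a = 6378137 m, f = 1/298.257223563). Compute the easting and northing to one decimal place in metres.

E 547333.3 m, N 3969335.0 m

Zone 35 central meridian λ₀ = 6×35 − 183 = 27°; Δλ = +0.5243°.
Transverse Mercator on WGS84 with k₀ = 0.9996 gives E = 547333.279 m, N = 3969334.955 m.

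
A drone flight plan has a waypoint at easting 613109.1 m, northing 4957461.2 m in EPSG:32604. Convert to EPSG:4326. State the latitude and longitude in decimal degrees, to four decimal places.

Zone 4N: λ₀ = -159°, k₀ = 0.9996, false easting 500000 m.
Meridian distance M = (N − FN)/k₀ = 4959445.0 m.
Inverse transverse Mercator on WGS84 gives φ = 44.76159995°, λ = -157.57079966°.

lat 44.7616°, lon -157.5708°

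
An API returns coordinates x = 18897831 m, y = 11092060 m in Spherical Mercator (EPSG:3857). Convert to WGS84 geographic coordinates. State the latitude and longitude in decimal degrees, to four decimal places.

lat 70.0716°, lon 169.7621°

R = 6378137 m. λ = x/R = 169.76210424°.
φ = 2·arctan(exp(y/R)) − 90° = 2·arctan(5.69208) − 90° = 70.07160038°.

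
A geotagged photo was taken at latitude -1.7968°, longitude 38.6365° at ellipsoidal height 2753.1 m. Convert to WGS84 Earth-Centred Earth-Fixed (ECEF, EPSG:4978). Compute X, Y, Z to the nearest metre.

WGS84: a = 6378137 m, e² = 0.006694380; N(φ) = a/√(1−e²sin²φ) = 6378157.989 m.
X = (N+h)·cosφ·cosλ = 4981824.908 m; Y = (N+h)·cosφ·sinλ = 3982137.326 m; Z = (N(1−e²)+h)·sinφ = -198734.272 m.

X 4981825 m, Y 3982137 m, Z -198734 m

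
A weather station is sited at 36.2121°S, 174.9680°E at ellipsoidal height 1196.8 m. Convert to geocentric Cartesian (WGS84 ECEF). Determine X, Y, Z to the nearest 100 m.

X -5133200 m, Y 452000 m, Z -3747900 m

WGS84: a = 6378137 m, e² = 0.006694380; N(φ) = a/√(1−e²sin²φ) = 6385601.176 m.
X = (N+h)·cosφ·cosλ = -5133235.044 m; Y = (N+h)·cosφ·sinλ = 451988.899 m; Z = (N(1−e²)+h)·sinφ = -3747913.139 m.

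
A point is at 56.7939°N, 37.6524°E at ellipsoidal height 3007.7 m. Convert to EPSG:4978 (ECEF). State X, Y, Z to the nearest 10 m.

X 2773330 m, Y 2139790 m, Z 5315880 m

WGS84: a = 6378137 m, e² = 0.006694380; N(φ) = a/√(1−e²sin²φ) = 6393135.568 m.
X = (N+h)·cosφ·cosλ = 2773325.979 m; Y = (N+h)·cosφ·sinλ = 2139791.930 m; Z = (N(1−e²)+h)·sinφ = 5315882.118 m.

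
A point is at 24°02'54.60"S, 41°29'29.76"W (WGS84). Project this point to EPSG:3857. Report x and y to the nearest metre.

x -4618824 m, y -2759319 m

Web Mercator is spherical with R = a = 6378137 m.
x = R·λ = 6378137 × -0.724165032 = -4618823.784 m.
y = R·ln tan(π/4 + φ/2) = 6378137 × -0.432621494 = -2759319.160 m.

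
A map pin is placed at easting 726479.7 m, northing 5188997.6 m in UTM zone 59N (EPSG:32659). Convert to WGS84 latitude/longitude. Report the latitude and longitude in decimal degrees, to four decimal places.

lat 46.8160°, lon 173.9689°

Zone 59N: λ₀ = 171°, k₀ = 0.9996, false easting 500000 m.
Meridian distance M = (N − FN)/k₀ = 5191074.0 m.
Inverse transverse Mercator on WGS84 gives φ = 46.81600013°, λ = 173.96889966°.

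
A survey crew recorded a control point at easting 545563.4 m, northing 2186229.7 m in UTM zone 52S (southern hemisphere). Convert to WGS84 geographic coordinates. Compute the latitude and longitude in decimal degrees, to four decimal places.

Zone 52S: λ₀ = 129°, k₀ = 0.9996, false easting 500000 m, false northing 10000000 m.
Meridian distance M = (N − FN)/k₀ = -7816897.1 m.
Inverse transverse Mercator on WGS84 gives φ = -70.42539976°, λ = 130.21859934°.

lat -70.4254°, lon 130.2186°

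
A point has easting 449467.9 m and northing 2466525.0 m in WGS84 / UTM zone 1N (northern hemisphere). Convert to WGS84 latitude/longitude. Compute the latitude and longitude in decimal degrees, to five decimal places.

lat 22.30370°, lon -177.49060°

Zone 1N: λ₀ = -177°, k₀ = 0.9996, false easting 500000 m.
Meridian distance M = (N − FN)/k₀ = 2467512.0 m.
Inverse transverse Mercator on WGS84 gives φ = 22.30369981°, λ = -177.49060043°.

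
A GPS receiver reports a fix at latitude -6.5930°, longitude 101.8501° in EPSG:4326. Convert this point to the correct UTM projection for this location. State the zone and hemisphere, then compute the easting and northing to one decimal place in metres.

Longitude 101.8501° lies in the 6° band [96°, 102°), giving zone 47; latitude is south of the equator, so 47S.
Zone 47 central meridian λ₀ = 6×47 − 183 = 99°; Δλ = +2.8501°.
Transverse Mercator on WGS84 with k₀ = 0.9996 gives E = 815188.768 m, N = 9270342.554 m.

Zone 47S: E 815188.8 m, N 9270342.6 m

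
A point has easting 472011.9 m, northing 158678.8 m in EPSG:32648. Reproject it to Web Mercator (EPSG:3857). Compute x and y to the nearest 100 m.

x 11660500 m, y 159800 m

Unproject from UTM 48N (λ₀ = 105°) → φ = 1.43559994°, λ = 104.74840038°.
Web Mercator (R = 6378137 m): x = 11660538.592 m, y = 159826.978 m.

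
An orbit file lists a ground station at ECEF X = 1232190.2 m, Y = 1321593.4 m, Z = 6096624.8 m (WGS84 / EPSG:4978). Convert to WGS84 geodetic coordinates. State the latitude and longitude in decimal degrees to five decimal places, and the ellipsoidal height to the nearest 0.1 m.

λ = atan2(Y, X) = 47.00499954°; p = √(X²+Y²) = 1806903.9 m.
Bowring's method on WGS84 (a = 6378137 m, b = 6356752.314 m) gives φ = 73.59589969°, h = 281.603 m.

lat 73.59590°, lon 47.00500°, h 281.6 m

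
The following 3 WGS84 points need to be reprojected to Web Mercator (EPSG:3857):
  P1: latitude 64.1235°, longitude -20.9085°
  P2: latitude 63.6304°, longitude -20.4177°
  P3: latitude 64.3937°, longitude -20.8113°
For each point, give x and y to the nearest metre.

P1: x -2327524 m, y 9381195 m; P2: x -2272888 m, y 9256523 m; P3: x -2316703 m, y 9450452 m

Web Mercator: x = R·λ, y = R·ln tan(π/4+φ/2), R = 6378137 m.
P1 (64.1235°, -20.9085°) → (-2327523.573, 9381195.158) m.
P2 (63.6304°, -20.4177°) → (-2272887.967, 9256522.961) m.
P3 (64.3937°, -20.8113°) → (-2316703.319, 9450451.657) m.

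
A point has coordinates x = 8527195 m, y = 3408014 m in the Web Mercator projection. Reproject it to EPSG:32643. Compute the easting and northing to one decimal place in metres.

Web Mercator inverse (R = 6378137 m) → φ = 29.25399659°, λ = 76.60109599°.
UTM 43N forward: E = 655574.525 m, N = 3237189.228 m.

E 655574.5 m, N 3237189.2 m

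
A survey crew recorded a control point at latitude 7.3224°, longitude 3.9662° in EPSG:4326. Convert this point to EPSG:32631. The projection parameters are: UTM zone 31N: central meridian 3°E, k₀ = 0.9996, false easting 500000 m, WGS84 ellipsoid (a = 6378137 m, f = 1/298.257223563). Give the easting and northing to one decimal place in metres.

Zone 31 central meridian λ₀ = 6×31 − 183 = 3°; Δλ = +0.9662°.
Transverse Mercator on WGS84 with k₀ = 0.9996 gives E = 606647.782 m, N = 809503.931 m.

E 606647.8 m, N 809503.9 m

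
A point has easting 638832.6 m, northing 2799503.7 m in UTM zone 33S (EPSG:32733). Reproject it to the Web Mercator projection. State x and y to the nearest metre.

Unproject from UTM 33S (λ₀ = 15°) → φ = -64.89970039°, λ = 17.93389941°.
Web Mercator (R = 6378137 m): x = 1996392.551 m, y = -9582001.608 m.

x 1996393 m, y -9582002 m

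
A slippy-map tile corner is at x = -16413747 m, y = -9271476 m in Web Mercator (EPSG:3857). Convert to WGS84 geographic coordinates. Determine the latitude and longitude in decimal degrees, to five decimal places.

lat -63.69000°, lon -147.44720°

R = 6378137 m. λ = x/R = -147.44719800°.
φ = 2·arctan(exp(y/R)) − 90° = 2·arctan(0.23372) − 90° = -63.68999934°.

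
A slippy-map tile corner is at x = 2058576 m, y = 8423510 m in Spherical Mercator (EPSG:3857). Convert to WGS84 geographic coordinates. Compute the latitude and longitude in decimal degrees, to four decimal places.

R = 6378137 m. λ = x/R = 18.49250284°.
φ = 2·arctan(exp(y/R)) − 90° = 2·arctan(3.74599) − 90° = 60.10660205°.

lat 60.1066°, lon 18.4925°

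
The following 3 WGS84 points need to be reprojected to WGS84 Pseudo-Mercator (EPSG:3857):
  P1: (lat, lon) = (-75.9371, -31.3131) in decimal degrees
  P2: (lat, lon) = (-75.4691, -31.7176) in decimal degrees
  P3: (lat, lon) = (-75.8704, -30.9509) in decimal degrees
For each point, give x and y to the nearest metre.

Web Mercator: x = R·λ, y = R·ln tan(π/4+φ/2), R = 6378137 m.
P1 (-75.9371°, -31.3131°) → (-3485758.347, -13348140.103) m.
P2 (-75.4691°, -31.7176°) → (-3530787.081, -13137154.688) m.
P3 (-75.8704°, -30.9509°) → (-3445438.428, -13317653.644) m.

P1: x -3485758 m, y -13348140 m; P2: x -3530787 m, y -13137155 m; P3: x -3445438 m, y -13317654 m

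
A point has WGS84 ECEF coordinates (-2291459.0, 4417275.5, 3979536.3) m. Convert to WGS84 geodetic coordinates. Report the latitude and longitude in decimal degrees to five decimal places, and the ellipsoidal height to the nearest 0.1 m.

lat 38.83730°, lon 117.41800°, h 2028.6 m

λ = atan2(Y, X) = 117.41799981°; p = √(X²+Y²) = 4976254.3 m.
Bowring's method on WGS84 (a = 6378137 m, b = 6356752.314 m) gives φ = 38.83729995°, h = 2028.645 m.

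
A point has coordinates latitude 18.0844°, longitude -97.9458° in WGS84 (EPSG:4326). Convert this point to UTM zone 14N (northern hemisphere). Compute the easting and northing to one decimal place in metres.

Zone 14 central meridian λ₀ = 6×14 − 183 = -99°; Δλ = +1.0542°.
Transverse Mercator on WGS84 with k₀ = 0.9996 gives E = 611552.279 m, N = 1999841.859 m.

E 611552.3 m, N 1999841.9 m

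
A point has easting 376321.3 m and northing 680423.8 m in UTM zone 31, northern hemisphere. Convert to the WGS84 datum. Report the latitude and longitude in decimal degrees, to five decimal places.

lat 6.15460°, lon 1.88220°

Zone 31N: λ₀ = 3°, k₀ = 0.9996, false easting 500000 m.
Meridian distance M = (N − FN)/k₀ = 680696.1 m.
Inverse transverse Mercator on WGS84 gives φ = 6.15460006°, λ = 1.88220012°.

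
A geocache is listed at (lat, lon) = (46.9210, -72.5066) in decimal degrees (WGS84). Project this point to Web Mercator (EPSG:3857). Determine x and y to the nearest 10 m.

x -8071400 m, y 5929190 m

Web Mercator is spherical with R = a = 6378137 m.
x = R·λ = 6378137 × -1.265478899 = -8071397.791 m.
y = R·ln tan(π/4 + φ/2) = 6378137 × 0.929611387 = 5929188.781 m.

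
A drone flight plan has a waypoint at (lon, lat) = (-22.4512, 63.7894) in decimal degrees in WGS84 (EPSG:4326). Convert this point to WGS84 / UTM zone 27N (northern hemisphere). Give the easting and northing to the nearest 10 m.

Zone 27 central meridian λ₀ = 6×27 − 183 = -21°; Δλ = -1.4512°.
Transverse Mercator on WGS84 with k₀ = 0.9996 gives E = 428489.570 m, N = 7074359.326 m.

E 428490 m, N 7074360 m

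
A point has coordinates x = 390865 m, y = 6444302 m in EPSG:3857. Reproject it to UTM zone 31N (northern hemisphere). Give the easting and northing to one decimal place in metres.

E 536644.8 m, N 5537488.5 m

Web Mercator inverse (R = 6378137 m) → φ = 49.98860118°, λ = 3.51120004°.
UTM 31N forward: E = 536644.789 m, N = 5537488.541 m.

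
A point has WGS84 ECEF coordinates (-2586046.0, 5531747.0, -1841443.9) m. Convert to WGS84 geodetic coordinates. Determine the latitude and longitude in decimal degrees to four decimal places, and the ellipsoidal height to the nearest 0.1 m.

λ = atan2(Y, X) = 115.05570019°; p = √(X²+Y²) = 6106378.5 m.
Bowring's method on WGS84 (a = 6378137 m, b = 6356752.314 m) gives φ = -16.88789964°, h = 1645.2499 m.

lat -16.8879°, lon 115.0557°, h 1645.2 m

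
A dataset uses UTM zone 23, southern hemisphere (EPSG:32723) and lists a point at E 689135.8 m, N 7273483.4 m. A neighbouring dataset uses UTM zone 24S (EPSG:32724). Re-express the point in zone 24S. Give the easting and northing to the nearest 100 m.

E 81700 m, N 7268500 m

UTM 23S → geographic: φ = -24.64129968°, λ = -43.13129977°.
UTM 24S (λ₀ = -39°) forward: E = 81671.494 m, N = 7268474.227 m.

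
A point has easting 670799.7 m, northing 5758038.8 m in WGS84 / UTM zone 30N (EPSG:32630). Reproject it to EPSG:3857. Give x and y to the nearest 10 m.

x -57310 m, y 6790510 m

Unproject from UTM 30N (λ₀ = -3°) → φ = 51.94679971°, λ = -0.51479972°.
Web Mercator (R = 6378137 m): x = -57307.242 m, y = 6790511.869 m.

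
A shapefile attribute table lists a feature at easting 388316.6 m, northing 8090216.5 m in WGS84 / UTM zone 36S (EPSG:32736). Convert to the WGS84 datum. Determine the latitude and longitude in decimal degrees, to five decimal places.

Zone 36S: λ₀ = 33°, k₀ = 0.9996, false easting 500000 m, false northing 10000000 m.
Meridian distance M = (N − FN)/k₀ = -1910547.7 m.
Inverse transverse Mercator on WGS84 gives φ = -17.27049966°, λ = 31.94930019°.

lat -17.27050°, lon 31.94930°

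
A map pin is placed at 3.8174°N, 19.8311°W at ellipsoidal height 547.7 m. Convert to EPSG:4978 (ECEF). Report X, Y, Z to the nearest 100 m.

X 5987200 m, Y -2159200 m, Z 421800 m

WGS84: a = 6378137 m, e² = 0.006694380; N(φ) = a/√(1−e²sin²φ) = 6378231.631 m.
X = (N+h)·cosφ·cosλ = 5987183.748 m; Y = (N+h)·cosφ·sinλ = -2159190.559 m; Z = (N(1−e²)+h)·sinφ = 421836.740 m.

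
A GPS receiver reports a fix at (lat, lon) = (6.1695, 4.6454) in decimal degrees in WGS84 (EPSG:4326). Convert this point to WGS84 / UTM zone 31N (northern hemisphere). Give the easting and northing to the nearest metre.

E 682063 m, N 682223 m

Zone 31 central meridian λ₀ = 6×31 − 183 = 3°; Δλ = +1.6454°.
Transverse Mercator on WGS84 with k₀ = 0.9996 gives E = 682063.064 m, N = 682222.532 m.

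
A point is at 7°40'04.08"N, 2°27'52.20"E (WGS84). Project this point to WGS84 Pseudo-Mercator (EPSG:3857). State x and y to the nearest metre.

Web Mercator is spherical with R = a = 6378137 m.
x = R·λ = 6378137 × 0.043013639 = 274346.885 m.
y = R·ln tan(π/4 + φ/2) = 6378137 × 0.134229633 = 856134.987 m.

x 274347 m, y 856135 m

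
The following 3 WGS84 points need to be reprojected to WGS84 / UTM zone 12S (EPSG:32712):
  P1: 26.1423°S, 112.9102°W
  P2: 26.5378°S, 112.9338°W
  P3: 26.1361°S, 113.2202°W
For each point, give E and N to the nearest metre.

P1: E 309041 m, N 7107154 m; P2: E 307337 m, N 7063303 m; P3: E 278030 m, N 7107349 m

UTM zone 12S: λ₀ = -111°, k₀ = 0.9996.
P1 (-26.1423°, -112.9102°) → (309040.749, 7107154.303) m.
P2 (-26.5378°, -112.9338°) → (307337.367, 7063302.983) m.
P3 (-26.1361°, -113.2202°) → (278029.985, 7107348.722) m.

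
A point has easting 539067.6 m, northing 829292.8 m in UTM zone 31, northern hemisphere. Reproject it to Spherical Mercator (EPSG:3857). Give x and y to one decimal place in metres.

x 373376.7 m, y 837549.0 m

Unproject from UTM 31N (λ₀ = 3°) → φ = 7.50230039°, λ = 3.35409968°.
Web Mercator (R = 6378137 m): x = 373376.668 m, y = 837549.021 m.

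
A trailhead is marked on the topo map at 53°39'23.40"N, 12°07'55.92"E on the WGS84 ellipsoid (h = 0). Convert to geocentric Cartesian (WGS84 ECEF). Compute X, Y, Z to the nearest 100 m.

WGS84: a = 6378137 m, e² = 0.006694380; N(φ) = a/√(1−e²sin²φ) = 6392033.317 m.
X = (N+h)·cosφ·cosλ = 3703472.330 m; Y = (N+h)·cosφ·sinλ = 796132.929 m; Z = (N(1−e²)+h)·sinφ = 5114178.946 m.

X 3703500 m, Y 796100 m, Z 5114200 m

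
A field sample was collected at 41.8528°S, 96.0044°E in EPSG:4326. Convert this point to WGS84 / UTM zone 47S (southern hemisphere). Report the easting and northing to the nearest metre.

Zone 47 central meridian λ₀ = 6×47 − 183 = 99°; Δλ = -2.9956°.
Transverse Mercator on WGS84 with k₀ = 0.9996 gives E = 251327.982 m, N = 5362227.541 m.

E 251328 m, N 5362228 m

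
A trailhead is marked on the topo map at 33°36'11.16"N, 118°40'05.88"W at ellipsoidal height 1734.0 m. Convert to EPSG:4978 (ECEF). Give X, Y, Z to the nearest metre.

X -2551820 m, Y -4667123 m, Z 3510824 m

WGS84: a = 6378137 m, e² = 0.006694380; N(φ) = a/√(1−e²sin²φ) = 6384686.053 m.
X = (N+h)·cosφ·cosλ = -2551820.011 m; Y = (N+h)·cosφ·sinλ = -4667122.896 m; Z = (N(1−e²)+h)·sinφ = 3510823.969 m.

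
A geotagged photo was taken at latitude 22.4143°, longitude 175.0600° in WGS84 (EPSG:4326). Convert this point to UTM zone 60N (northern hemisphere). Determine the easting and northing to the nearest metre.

E 300311 m, N 2479975 m

Zone 60 central meridian λ₀ = 6×60 − 183 = 177°; Δλ = -1.9400°.
Transverse Mercator on WGS84 with k₀ = 0.9996 gives E = 300311.179 m, N = 2479974.714 m.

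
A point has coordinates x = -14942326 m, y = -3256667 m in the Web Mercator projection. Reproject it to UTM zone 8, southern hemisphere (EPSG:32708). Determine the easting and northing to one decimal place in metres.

Web Mercator inverse (R = 6378137 m) → φ = -28.06100259°, λ = -134.22919826°.
UTM 8S forward: E = 575745.732 m, N = 6895800.344 m.

E 575745.7 m, N 6895800.3 m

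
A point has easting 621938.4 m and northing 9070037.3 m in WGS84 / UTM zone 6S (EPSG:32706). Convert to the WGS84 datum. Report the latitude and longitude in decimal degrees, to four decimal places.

lat -8.4115°, lon -145.8924°

Zone 6S: λ₀ = -147°, k₀ = 0.9996, false easting 500000 m, false northing 10000000 m.
Meridian distance M = (N − FN)/k₀ = -930334.8 m.
Inverse transverse Mercator on WGS84 gives φ = -8.41150002°, λ = -145.89240018°.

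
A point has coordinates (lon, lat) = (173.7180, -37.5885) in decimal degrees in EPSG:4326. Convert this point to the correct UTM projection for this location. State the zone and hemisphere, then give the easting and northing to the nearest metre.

Longitude 173.7180° lies in the 6° band [168°, 174°), giving zone 59; latitude is south of the equator, so 59S.
Zone 59 central meridian λ₀ = 6×59 − 183 = 171°; Δλ = +2.7180°.
Transverse Mercator on WGS84 with k₀ = 0.9996 gives E = 739983.635 m, N = 5836366.530 m.

Zone 59S: E 739984 m, N 5836367 m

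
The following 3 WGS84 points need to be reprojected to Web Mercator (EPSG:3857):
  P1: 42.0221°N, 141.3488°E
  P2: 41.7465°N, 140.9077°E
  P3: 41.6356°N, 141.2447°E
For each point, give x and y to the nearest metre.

P1: x 15734876 m, y 5164290 m; P2: x 15685773 m, y 5123082 m; P3: x 15723288 m, y 5106549 m

Web Mercator: x = R·λ, y = R·ln tan(π/4+φ/2), R = 6378137 m.
P1 (42.0221°, 141.3488°) → (15734876.440, 5164290.492) m.
P2 (41.7465°, 140.9077°) → (15685773.413, 5123081.688) m.
P3 (41.6356°, 141.2447°) → (15723288.081, 5106549.425) m.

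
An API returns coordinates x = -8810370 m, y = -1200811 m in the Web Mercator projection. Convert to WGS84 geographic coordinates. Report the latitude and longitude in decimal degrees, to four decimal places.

lat -10.7239°, lon -79.1449°

R = 6378137 m. λ = x/R = -79.14490030°.
φ = 2·arctan(exp(y/R)) − 90° = 2·arctan(0.82839) − 90° = -10.72390211°.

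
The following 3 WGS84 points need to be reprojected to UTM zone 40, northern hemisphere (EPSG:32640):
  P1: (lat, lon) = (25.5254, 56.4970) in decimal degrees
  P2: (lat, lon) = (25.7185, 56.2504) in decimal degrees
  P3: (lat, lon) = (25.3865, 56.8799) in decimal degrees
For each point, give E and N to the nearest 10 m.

UTM zone 40N: λ₀ = 57°, k₀ = 0.9996.
P1 (25.5254°, 56.4970°) → (449459.977, 2823222.204) m.
P2 (25.7185°, 56.2504°) → (424802.547, 2844723.568) m.
P3 (25.3865°, 56.8799°) → (487918.925, 2807750.887) m.

P1: E 449460 m, N 2823220 m; P2: E 424800 m, N 2844720 m; P3: E 487920 m, N 2807750 m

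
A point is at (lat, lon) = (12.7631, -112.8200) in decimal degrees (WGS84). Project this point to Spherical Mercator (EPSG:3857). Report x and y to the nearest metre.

Web Mercator is spherical with R = a = 6378137 m.
x = R·λ = 6378137 × -1.969080462 = -12559064.951 m.
y = R·ln tan(π/4 + φ/2) = 6378137 × 0.224623560 = 1432679.836 m.

x -12559065 m, y 1432680 m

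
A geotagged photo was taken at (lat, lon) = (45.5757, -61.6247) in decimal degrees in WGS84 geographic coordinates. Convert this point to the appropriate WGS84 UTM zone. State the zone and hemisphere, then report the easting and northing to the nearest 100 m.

Longitude -61.6247° lies in the 6° band [-66°, -60°), giving zone 20; latitude is north of the equator, so 20N.
Zone 20 central meridian λ₀ = 6×20 − 183 = -63°; Δλ = +1.3753°.
Transverse Mercator on WGS84 with k₀ = 0.9996 gives E = 607303.519 m, N = 5047826.436 m.

Zone 20N: E 607300 m, N 5047800 m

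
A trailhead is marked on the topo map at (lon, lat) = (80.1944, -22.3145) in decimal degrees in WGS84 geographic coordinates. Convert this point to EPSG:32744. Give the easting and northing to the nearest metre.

Zone 44 central meridian λ₀ = 6×44 − 183 = 81°; Δλ = -0.8056°.
Transverse Mercator on WGS84 with k₀ = 0.9996 gives E = 417027.929 m, N = 7532140.145 m.

E 417028 m, N 7532140 m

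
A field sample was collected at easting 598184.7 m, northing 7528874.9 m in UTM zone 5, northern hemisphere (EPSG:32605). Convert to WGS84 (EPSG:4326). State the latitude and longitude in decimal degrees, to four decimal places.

Zone 5N: λ₀ = -153°, k₀ = 0.9996, false easting 500000 m.
Meridian distance M = (N − FN)/k₀ = 7531887.7 m.
Inverse transverse Mercator on WGS84 gives φ = 67.85790039°, λ = -150.66519934°.

lat 67.8579°, lon -150.6652°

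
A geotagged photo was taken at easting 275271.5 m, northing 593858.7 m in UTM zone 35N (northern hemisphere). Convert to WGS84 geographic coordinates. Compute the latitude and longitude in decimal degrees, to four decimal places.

Zone 35N: λ₀ = 27°, k₀ = 0.9996, false easting 500000 m.
Meridian distance M = (N − FN)/k₀ = 594096.3 m.
Inverse transverse Mercator on WGS84 gives φ = 5.36930025°, λ = 24.97199967°.

lat 5.3693°, lon 24.9720°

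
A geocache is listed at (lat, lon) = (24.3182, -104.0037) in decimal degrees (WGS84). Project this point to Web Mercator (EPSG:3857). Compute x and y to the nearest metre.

Web Mercator is spherical with R = a = 6378137 m.
x = R·λ = 6378137 × -1.815206999 = -11577638.925 m.
y = R·ln tan(π/4 + φ/2) = 6378137 × 0.437781500 = 2792230.381 m.

x -11577639 m, y 2792230 m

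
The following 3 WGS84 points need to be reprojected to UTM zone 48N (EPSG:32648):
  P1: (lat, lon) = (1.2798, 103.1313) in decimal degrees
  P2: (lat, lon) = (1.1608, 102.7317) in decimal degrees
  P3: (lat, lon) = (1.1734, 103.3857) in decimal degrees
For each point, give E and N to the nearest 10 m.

P1: E 292070 m, N 141530 m; P2: E 247580 m, N 128400 m; P3: E 320380 m, N 129750 m

UTM zone 48N: λ₀ = 105°, k₀ = 0.9996.
P1 (1.2798°, 103.1313°) → (292074.923, 141532.341) m.
P2 (1.1608°, 102.7317°) → (247580.118, 128404.716) m.
P3 (1.1734°, 103.3857°) → (320382.338, 129747.966) m.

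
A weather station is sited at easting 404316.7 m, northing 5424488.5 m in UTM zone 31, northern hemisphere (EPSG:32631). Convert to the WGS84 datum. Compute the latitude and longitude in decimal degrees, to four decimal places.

Zone 31N: λ₀ = 3°, k₀ = 0.9996, false easting 500000 m.
Meridian distance M = (N − FN)/k₀ = 5426659.2 m.
Inverse transverse Mercator on WGS84 gives φ = 48.96589974°, λ = 1.69270063°.

lat 48.9659°, lon 1.6927°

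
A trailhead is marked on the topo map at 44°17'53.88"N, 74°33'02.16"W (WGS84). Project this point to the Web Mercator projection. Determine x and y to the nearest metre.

x -8298935 m, y 5511721 m

Web Mercator is spherical with R = a = 6378137 m.
x = R·λ = 6378137 × -1.301153429 = -8298934.830 m.
y = R·ln tan(π/4 + φ/2) = 6378137 × 0.864158522 = 5511721.441 m.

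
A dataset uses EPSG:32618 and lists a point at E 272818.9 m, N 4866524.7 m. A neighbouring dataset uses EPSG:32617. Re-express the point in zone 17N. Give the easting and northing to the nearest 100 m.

UTM 18N → geographic: φ = 43.91680003°, λ = -77.82960042°.
UTM 17N (λ₀ = -81°) forward: E = 754543.985 m, N = 4867519.369 m.

E 754500 m, N 4867500 m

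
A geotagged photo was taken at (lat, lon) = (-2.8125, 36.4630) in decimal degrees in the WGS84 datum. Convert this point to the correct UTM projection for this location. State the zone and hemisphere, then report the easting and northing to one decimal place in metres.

Longitude 36.4630° lies in the 6° band [36°, 42°), giving zone 37; latitude is south of the equator, so 37S.
Zone 37 central meridian λ₀ = 6×37 − 183 = 39°; Δλ = -2.5370°.
Transverse Mercator on WGS84 with k₀ = 0.9996 gives E = 217940.836 m, N = 9688825.176 m.

Zone 37S: E 217940.8 m, N 9688825.2 m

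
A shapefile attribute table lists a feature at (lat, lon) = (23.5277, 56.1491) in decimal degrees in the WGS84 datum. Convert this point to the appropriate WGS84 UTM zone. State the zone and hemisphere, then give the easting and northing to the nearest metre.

Zone 40N: E 413139 m, N 2602195 m

Longitude 56.1491° lies in the 6° band [54°, 60°), giving zone 40; latitude is north of the equator, so 40N.
Zone 40 central meridian λ₀ = 6×40 − 183 = 57°; Δλ = -0.8509°.
Transverse Mercator on WGS84 with k₀ = 0.9996 gives E = 413138.937 m, N = 2602195.445 m.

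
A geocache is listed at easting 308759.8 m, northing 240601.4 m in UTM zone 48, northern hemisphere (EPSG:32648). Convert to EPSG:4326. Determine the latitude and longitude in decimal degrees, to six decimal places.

Zone 48N: λ₀ = 105°, k₀ = 0.9996, false easting 500000 m.
Meridian distance M = (N − FN)/k₀ = 240697.7 m.
Inverse transverse Mercator on WGS84 gives φ = 2.17579987°, λ = 103.28040015°.

lat 2.175800°, lon 103.280400°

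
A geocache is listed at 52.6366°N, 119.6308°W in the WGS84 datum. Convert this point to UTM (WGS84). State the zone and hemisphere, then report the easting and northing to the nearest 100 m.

Zone 11N: E 322000 m, N 5835100 m

Longitude -119.6308° lies in the 6° band [-120°, -114°), giving zone 11; latitude is north of the equator, so 11N.
Zone 11 central meridian λ₀ = 6×11 − 183 = -117°; Δλ = -2.6308°.
Transverse Mercator on WGS84 with k₀ = 0.9996 gives E = 321983.671 m, N = 5835095.799 m.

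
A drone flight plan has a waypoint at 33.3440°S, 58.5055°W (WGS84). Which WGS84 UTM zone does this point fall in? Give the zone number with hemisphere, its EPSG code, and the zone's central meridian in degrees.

UTM zone = ⌊(λ + 180)/6⌋ + 1; -58.5055° ∈ [-60°, -54°) → zone 21.
Hemisphere: S (φ < 0).
Central meridian λ₀ = 6×21 − 183 = -57°.
EPSG code: 32721.

Zone 21S (EPSG:32721), central meridian -57°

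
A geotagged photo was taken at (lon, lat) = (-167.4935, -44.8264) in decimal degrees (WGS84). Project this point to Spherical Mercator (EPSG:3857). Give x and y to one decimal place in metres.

x -18645291.1 m, y -5594233.0 m

Web Mercator is spherical with R = a = 6378137 m.
x = R·λ = 6378137 × -2.923313051 = -18645291.131 m.
y = R·ln tan(π/4 + φ/2) = 6378137 × -0.877095145 = -5594232.997 m.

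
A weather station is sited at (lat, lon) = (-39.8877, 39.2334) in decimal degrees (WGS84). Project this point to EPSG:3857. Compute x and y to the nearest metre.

Web Mercator is spherical with R = a = 6378137 m.
x = R·λ = 6378137 × 0.684752007 = 4367442.110 m.
y = R·ln tan(π/4 + φ/2) = 6378137 × -0.760353148 = -4849636.544 m.

x 4367442 m, y -4849637 m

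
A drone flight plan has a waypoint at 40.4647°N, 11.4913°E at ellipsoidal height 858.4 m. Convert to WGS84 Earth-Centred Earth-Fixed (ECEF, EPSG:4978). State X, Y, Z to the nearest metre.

WGS84: a = 6378137 m, e² = 0.006694380; N(φ) = a/√(1−e²sin²φ) = 6387147.640 m.
X = (N+h)·cosφ·cosλ = 4762613.459 m; Y = (N+h)·cosφ·sinλ = 968211.576 m; Z = (N(1−e²)+h)·sinφ = 4117935.512 m.

X 4762613 m, Y 968212 m, Z 4117936 m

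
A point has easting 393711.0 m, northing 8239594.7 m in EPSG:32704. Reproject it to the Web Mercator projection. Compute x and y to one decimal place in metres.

Unproject from UTM 4S (λ₀ = -159°) → φ = -15.92060008°, λ = -159.99299966°.
Web Mercator (R = 6378137 m): x = -17810339.253 m, y = -1795529.634 m.

x -17810339.3 m, y -1795529.6 m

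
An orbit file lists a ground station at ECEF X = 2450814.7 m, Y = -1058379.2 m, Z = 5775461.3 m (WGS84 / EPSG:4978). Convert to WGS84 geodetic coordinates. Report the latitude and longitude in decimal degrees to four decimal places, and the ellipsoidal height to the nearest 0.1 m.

λ = atan2(Y, X) = -23.35700033°; p = √(X²+Y²) = 2669580.3 m.
Bowring's method on WGS84 (a = 6378137 m, b = 6356752.314 m) gives φ = 65.33850009°, h = 2093.453 m.

lat 65.3385°, lon -23.3570°, h 2093.5 m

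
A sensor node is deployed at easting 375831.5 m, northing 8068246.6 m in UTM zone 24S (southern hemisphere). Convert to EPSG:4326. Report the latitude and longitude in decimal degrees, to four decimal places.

lat -17.4684°, lon -40.1694°

Zone 24S: λ₀ = -39°, k₀ = 0.9996, false easting 500000 m, false northing 10000000 m.
Meridian distance M = (N − FN)/k₀ = -1932526.4 m.
Inverse transverse Mercator on WGS84 gives φ = -17.46840013°, λ = -40.16940006°.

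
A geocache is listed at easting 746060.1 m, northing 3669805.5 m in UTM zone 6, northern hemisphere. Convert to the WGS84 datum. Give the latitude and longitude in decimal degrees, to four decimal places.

lat 33.1391°, lon -144.3622°

Zone 6N: λ₀ = -147°, k₀ = 0.9996, false easting 500000 m.
Meridian distance M = (N − FN)/k₀ = 3671274.0 m.
Inverse transverse Mercator on WGS84 gives φ = 33.13910007°, λ = -144.36220040°.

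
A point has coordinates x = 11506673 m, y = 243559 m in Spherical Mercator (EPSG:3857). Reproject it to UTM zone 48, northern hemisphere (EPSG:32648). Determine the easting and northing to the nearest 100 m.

E 318300 m, N 241900 m

Web Mercator inverse (R = 6378137 m) → φ = 2.18739617°, λ = 103.36620225°.
UTM 48N forward: E = 318306.083 m, N = 241873.074 m.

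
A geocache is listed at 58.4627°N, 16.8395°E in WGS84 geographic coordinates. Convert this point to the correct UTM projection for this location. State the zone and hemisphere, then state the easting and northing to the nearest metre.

Zone 33N: E 607317 m, N 6481694 m

Longitude 16.8395° lies in the 6° band [12°, 18°), giving zone 33; latitude is north of the equator, so 33N.
Zone 33 central meridian λ₀ = 6×33 − 183 = 15°; Δλ = +1.8395°.
Transverse Mercator on WGS84 with k₀ = 0.9996 gives E = 607316.912 m, N = 6481694.336 m.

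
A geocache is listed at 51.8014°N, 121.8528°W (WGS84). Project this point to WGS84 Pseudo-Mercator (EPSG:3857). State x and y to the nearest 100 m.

Web Mercator is spherical with R = a = 6378137 m.
x = R·λ = 6378137 × -2.126732563 = -13564591.648 m.
y = R·ln tan(π/4 + φ/2) = 6378137 × 1.060544071 = 6764295.378 m.

x -13564600 m, y 6764300 m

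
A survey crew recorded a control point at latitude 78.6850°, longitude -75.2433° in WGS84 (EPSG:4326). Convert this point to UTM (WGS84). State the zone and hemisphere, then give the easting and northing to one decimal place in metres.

Longitude -75.2433° lies in the 6° band [-78°, -72°), giving zone 18; latitude is north of the equator, so 18N.
Zone 18 central meridian λ₀ = 6×18 − 183 = -75°; Δλ = -0.2433°.
Transverse Mercator on WGS84 with k₀ = 0.9996 gives E = 494670.997 m, N = 8734828.888 m.

Zone 18N: E 494671.0 m, N 8734828.9 m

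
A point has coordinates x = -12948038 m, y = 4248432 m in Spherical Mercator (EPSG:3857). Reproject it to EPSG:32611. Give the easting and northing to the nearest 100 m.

Web Mercator inverse (R = 6378137 m) → φ = 35.61980174°, λ = -116.31420435°.
UTM 11N forward: E = 562104.927 m, N = 3941996.719 m.

E 562100 m, N 3942000 m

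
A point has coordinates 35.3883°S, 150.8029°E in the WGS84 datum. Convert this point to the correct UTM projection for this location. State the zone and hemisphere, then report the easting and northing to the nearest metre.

Zone 56S: E 300446 m, N 6081678 m

Longitude 150.8029° lies in the 6° band [150°, 156°), giving zone 56; latitude is south of the equator, so 56S.
Zone 56 central meridian λ₀ = 6×56 − 183 = 153°; Δλ = -2.1971°.
Transverse Mercator on WGS84 with k₀ = 0.9996 gives E = 300446.471 m, N = 6081678.169 m.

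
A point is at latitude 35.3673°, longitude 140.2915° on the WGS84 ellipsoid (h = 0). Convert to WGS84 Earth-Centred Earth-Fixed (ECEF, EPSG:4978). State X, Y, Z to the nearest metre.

WGS84: a = 6378137 m, e² = 0.006694380; N(φ) = a/√(1−e²sin²φ) = 6385301.508 m.
X = (N+h)·cosφ·cosλ = -4005729.182 m; Y = (N+h)·cosφ·sinλ = 3326624.427 m; Z = (N(1−e²)+h)·sinφ = 3671171.971 m.

X -4005729 m, Y 3326624 m, Z 3671172 m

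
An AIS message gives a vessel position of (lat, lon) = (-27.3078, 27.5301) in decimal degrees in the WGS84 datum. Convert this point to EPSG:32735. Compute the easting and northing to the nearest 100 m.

E 552500 m, N 6979400 m

Zone 35 central meridian λ₀ = 6×35 − 183 = 27°; Δλ = +0.5301°.
Transverse Mercator on WGS84 with k₀ = 0.9996 gives E = 552450.455 m, N = 6979361.013 m.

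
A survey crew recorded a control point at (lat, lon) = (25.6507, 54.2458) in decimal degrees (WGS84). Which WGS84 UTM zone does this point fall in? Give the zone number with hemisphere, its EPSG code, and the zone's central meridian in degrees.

UTM zone = ⌊(λ + 180)/6⌋ + 1; 54.2458° ∈ [54°, 60°) → zone 40.
Hemisphere: N (φ ≥ 0).
Central meridian λ₀ = 6×40 − 183 = 57°.
EPSG code: 32640.

Zone 40N (EPSG:32640), central meridian 57°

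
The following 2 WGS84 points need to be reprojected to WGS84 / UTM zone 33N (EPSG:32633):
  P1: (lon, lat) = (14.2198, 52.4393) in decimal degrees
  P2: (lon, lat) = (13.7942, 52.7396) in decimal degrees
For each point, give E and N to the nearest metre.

UTM zone 33N: λ₀ = 15°, k₀ = 0.9996.
P1 (52.4393°, 14.2198°) → (446965.138, 5810186.486) m.
P2 (52.7396°, 13.7942°) → (418593.892, 5843985.621) m.

P1: E 446965 m, N 5810186 m; P2: E 418594 m, N 5843986 m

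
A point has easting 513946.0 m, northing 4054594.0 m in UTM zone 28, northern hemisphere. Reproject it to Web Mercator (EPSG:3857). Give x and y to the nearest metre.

Unproject from UTM 28N (λ₀ = -15°) → φ = 36.63680021°, λ = -14.84400012°.
Web Mercator (R = 6378137 m): x = -1652426.535 m, y = 4388601.613 m.

x -1652427 m, y 4388602 m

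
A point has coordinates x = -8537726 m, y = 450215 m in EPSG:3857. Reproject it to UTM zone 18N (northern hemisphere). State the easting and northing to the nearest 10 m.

Web Mercator inverse (R = 6378137 m) → φ = 4.04099580°, λ = -76.69569757°.
UTM 18N forward: E = 311749.895 m, N = 446855.233 m.

E 311750 m, N 446860 m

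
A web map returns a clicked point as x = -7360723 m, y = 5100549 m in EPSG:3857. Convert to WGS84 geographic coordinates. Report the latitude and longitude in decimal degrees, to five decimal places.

R = 6378137 m. λ = x/R = -66.12249973°.
φ = 2·arctan(exp(y/R)) − 90° = 2·arctan(2.22486) − 90° = 41.59530129°.

lat 41.59530°, lon -66.12250°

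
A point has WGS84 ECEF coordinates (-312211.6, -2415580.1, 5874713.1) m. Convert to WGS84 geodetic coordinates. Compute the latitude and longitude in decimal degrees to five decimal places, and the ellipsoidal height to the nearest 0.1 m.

lat 67.61680°, lon -97.36460°, h -256.3 m

λ = atan2(Y, X) = -97.36460076°; p = √(X²+Y²) = 2435673.1 m.
Bowring's method on WGS84 (a = 6378137 m, b = 6356752.314 m) gives φ = 67.61679971°, h = -256.323 m.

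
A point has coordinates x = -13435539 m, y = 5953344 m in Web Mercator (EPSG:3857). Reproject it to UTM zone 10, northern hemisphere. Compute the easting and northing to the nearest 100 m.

Web Mercator inverse (R = 6378137 m) → φ = 47.06900055°, λ = -120.69350034°.
UTM 10N forward: E = 675123.730 m, N = 5215413.449 m.

E 675100 m, N 5215400 m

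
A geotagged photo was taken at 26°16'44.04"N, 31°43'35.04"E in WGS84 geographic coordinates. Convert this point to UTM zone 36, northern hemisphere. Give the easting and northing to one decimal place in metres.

E 372837.1 m, N 2907196.7 m

Zone 36 central meridian λ₀ = 6×36 − 183 = 33°; Δλ = -1.2736°.
Transverse Mercator on WGS84 with k₀ = 0.9996 gives E = 372837.145 m, N = 2907196.651 m.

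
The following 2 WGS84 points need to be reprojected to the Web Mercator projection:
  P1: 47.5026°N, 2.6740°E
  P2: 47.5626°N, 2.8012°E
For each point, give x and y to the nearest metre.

P1: x 297668 m, y 6024501 m; P2: x 311828 m, y 6034393 m

Web Mercator: x = R·λ, y = R·ln tan(π/4+φ/2), R = 6378137 m.
P1 (47.5026°, 2.6740°) → (297668.318, 6024500.542) m.
P2 (47.5626°, 2.8012°) → (311828.158, 6034393.109) m.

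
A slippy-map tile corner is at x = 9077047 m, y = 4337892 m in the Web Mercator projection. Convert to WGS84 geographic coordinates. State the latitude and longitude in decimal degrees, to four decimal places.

R = 6378137 m. λ = x/R = 81.54050055°.
φ = 2·arctan(exp(y/R)) − 90° = 2·arctan(1.97411) − 90° = 36.27039951°.

lat 36.2704°, lon 81.5405°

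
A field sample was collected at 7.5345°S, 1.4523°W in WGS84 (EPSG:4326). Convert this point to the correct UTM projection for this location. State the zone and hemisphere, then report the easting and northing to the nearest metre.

Zone 30S: E 670763 m, N 9166861 m

Longitude -1.4523° lies in the 6° band [-6°, 0°), giving zone 30; latitude is south of the equator, so 30S.
Zone 30 central meridian λ₀ = 6×30 − 183 = -3°; Δλ = +1.5477°.
Transverse Mercator on WGS84 with k₀ = 0.9996 gives E = 670763.341 m, N = 9166860.853 m.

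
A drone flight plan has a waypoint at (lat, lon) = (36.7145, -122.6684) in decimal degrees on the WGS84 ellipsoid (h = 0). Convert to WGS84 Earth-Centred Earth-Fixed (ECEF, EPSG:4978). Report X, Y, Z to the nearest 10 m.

X -2763110 m, Y -4309220 m, Z 3792040 m

WGS84: a = 6378137 m, e² = 0.006694380; N(φ) = a/√(1−e²sin²φ) = 6385780.758 m.
X = (N+h)·cosφ·cosλ = -2763112.642 m; Y = (N+h)·cosφ·sinλ = -4309216.180 m; Z = (N(1−e²)+h)·sinφ = 3792042.308 m.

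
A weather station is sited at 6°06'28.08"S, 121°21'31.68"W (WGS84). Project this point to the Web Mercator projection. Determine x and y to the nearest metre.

x -13509600 m, y -681209 m

Web Mercator is spherical with R = a = 6378137 m.
x = R·λ = 6378137 × -2.118110636 = -13509599.819 m.
y = R·ln tan(π/4 + φ/2) = 6378137 × -0.106803695 = -681208.599 m.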